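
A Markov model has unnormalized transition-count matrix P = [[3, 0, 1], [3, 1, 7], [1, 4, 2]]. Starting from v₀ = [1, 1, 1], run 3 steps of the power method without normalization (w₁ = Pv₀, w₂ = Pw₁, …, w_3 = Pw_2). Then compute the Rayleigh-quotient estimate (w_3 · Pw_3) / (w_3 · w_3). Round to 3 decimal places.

λ ≈ 7.165

w1 = Pv₀ = (4, 11, 7)
w2 = Pw1 = (19, 72, 62)
w3 = Pw2 = (119, 563, 431)
Pw3 = (788, 3937, 3233)
w3·Pw3 = 119·788 + 563·3937 + 431·3233 = 3703726; w3·w3 = 119·119 + 563·563 + 431·431 = 516891
λ ≈ 3703726/516891 = 7.165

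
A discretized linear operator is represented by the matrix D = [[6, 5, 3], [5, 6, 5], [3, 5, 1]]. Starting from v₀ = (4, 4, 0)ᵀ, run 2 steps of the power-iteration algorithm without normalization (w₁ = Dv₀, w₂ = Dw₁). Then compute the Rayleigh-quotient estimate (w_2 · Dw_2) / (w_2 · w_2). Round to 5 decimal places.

λ ≈ 13.57541

w1 = Dv₀ = (6·4 + 5·4 + 3·0; 5·4 + 6·4 + 5·0; 3·4 + 5·4 + 1·0) = (44, 44, 32)
w2 = Dw1 = (6·44 + 5·44 + 3·32; 5·44 + 6·44 + 5·32; 3·44 + 5·44 + 1·32) = (580, 644, 384)
Dw2 = (7852, 8684, 5344)
w2·Dw2 = 580·7852 + 644·8684 + 384·5344 = 12198752; w2·w2 = 580·580 + 644·644 + 384·384 = 898592
λ ≈ 12198752/898592 = 13.57541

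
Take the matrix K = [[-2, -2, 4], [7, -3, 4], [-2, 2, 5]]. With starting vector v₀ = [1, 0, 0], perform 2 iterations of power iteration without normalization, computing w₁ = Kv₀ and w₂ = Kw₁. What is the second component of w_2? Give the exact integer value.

-43

w1 = Kv₀ = ((-2)·1 + (-2)·0 + 4·0; 7·1 + (-3)·0 + 4·0; (-2)·1 + 2·0 + 5·0) = (-2, 7, -2)
w2 = Kw1 = ((-2)·(-2) + (-2)·7 + 4·(-2); 7·(-2) + (-3)·7 + 4·(-2); (-2)·(-2) + 2·7 + 5·(-2)) = (-18, -43, 8)
The requested component of w2 is -43.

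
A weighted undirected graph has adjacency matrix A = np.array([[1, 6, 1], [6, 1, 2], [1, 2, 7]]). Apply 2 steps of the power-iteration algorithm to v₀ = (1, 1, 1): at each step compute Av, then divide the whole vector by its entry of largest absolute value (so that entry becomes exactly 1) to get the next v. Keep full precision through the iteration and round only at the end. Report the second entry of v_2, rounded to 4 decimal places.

Av0 = (8.00000, 9.00000, 10.00000); divide by 10.00000 → v1 = (0.80000, 0.90000, 1.00000)
Av1 = (7.20000, 7.70000, 9.60000); divide by 9.60000 → v2 = (0.75000, 0.80208, 1.00000)
Requested entry of v2: 77/96 = 0.8021

0.8021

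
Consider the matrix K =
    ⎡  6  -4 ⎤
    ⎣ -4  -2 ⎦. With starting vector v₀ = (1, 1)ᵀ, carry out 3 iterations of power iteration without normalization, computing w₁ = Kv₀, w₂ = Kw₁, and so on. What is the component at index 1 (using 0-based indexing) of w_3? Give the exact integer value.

-152

w1 = Kv₀ = (6·1 + (-4)·1; (-4)·1 + (-2)·1) = (2, -6)
w2 = Kw1 = (6·2 + (-4)·(-6); (-4)·2 + (-2)·(-6)) = (36, 4)
w3 = Kw2 = (200, -152)
The requested component of w3 is -152.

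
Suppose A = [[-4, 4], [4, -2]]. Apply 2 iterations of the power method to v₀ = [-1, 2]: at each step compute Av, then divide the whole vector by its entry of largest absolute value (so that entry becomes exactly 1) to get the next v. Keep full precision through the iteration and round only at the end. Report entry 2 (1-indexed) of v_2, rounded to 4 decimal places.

Av0 = (12.00000, -8.00000); divide by 12.00000 → v1 = (1.00000, -0.66667)
Av1 = (-6.66667, 5.33333); divide by -6.66667 → v2 = (1.00000, -0.80000)
Requested entry of v2: 64/-80 = -0.8000

-0.8000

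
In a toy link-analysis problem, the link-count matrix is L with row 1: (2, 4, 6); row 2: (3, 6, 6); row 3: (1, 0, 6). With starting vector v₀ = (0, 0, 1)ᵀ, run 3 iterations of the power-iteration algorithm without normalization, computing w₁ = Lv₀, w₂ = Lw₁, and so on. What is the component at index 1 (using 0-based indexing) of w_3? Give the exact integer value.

w1 = Lv₀ = (2·0 + 4·0 + 6·1; 3·0 + 6·0 + 6·1; 1·0 + 0·0 + 6·1) = (6, 6, 6)
w2 = Lw1 = (2·6 + 4·6 + 6·6; 3·6 + 6·6 + 6·6; 1·6 + 0·6 + 6·6) = (72, 90, 42)
w3 = Lw2 = (756, 1008, 324)
The requested component of w3 is 1008.

1008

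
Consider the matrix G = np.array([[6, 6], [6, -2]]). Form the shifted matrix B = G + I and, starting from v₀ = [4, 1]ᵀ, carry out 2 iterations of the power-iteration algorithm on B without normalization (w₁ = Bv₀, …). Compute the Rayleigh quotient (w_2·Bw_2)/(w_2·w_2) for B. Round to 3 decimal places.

B = G + I has rows (7, 6); (6, -1)
w1 = Bv₀ = (7·4 + 6·1; 6·4 + (-1)·1) = (34, 23)
w2 = Bw1 = (7·34 + 6·23; 6·34 + (-1)·23) = (376, 181)
Bw2 = (3718, 2075)
w2·Bw2 = 1773543; w2·w2 = 174137; μ ≈ 1773543/174137 = 10.185

μ ≈ 10.185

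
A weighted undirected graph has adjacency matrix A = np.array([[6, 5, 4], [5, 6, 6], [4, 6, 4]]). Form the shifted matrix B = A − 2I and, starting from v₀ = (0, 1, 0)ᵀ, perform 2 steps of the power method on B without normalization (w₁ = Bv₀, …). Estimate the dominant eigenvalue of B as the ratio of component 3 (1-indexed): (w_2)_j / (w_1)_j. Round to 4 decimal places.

9.3333

B = A − 2I has rows (4, 5, 4); (5, 4, 6); (4, 6, 2)
w1 = Bv₀ = (5, 4, 6)
w2 = Bw1 = (64, 77, 56)
Ratio: 56/6 = 9.3333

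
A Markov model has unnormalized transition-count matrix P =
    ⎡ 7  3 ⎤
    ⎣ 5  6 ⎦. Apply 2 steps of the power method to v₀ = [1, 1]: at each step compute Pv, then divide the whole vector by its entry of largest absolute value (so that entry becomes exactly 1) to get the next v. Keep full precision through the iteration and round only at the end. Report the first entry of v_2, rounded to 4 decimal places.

0.8879

Pv0 = (10.00000, 11.00000); divide by 11.00000 → v1 = (0.90909, 1.00000)
Pv1 = (9.36364, 10.54545); divide by 10.54545 → v2 = (0.88793, 1.00000)
Requested entry of v2: 103/116 = 0.8879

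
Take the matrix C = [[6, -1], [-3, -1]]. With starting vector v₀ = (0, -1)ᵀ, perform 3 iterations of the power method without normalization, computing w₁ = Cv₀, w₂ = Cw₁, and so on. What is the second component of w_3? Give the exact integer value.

-11

w1 = Cv₀ = (1, 1)
w2 = Cw1 = (5, -4)
w3 = Cw2 = (34, -11)
The requested component of w3 is -11.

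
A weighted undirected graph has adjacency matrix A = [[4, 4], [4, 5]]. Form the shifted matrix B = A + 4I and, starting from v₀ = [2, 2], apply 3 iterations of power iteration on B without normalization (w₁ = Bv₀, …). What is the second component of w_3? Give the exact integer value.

B = A + 4I has rows (8, 4); (4, 9)
w1 = Bv₀ = (8·2 + 4·2; 4·2 + 9·2) = (24, 26)
w2 = Bw1 = (8·24 + 4·26; 4·24 + 9·26) = (296, 330)
w3 = Bw2 = (3688, 4154)
Requested component of w3: 4154

4154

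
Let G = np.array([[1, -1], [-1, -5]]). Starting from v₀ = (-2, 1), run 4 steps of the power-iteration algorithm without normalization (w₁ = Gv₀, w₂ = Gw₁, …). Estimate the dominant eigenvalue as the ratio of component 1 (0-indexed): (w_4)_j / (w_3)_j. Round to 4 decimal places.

-5.2000

w1 = Gv₀ = (1·(-2) + (-1)·1; (-1)·(-2) + (-5)·1) = (-3, -3)
w2 = Gw1 = (1·(-3) + (-1)·(-3); (-1)·(-3) + (-5)·(-3)) = (0, 18)
w3 = Gw2 = (-18, -90)
w4 = Gw3 = (72, 468)
Ratio at component: 468 / -90 = -5.2000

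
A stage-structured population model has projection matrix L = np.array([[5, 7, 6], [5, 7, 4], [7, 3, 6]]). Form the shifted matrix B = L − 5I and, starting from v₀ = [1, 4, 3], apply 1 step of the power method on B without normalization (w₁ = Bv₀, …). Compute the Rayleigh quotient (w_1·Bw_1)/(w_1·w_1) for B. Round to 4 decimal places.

μ ≈ 10.0899

B = L − 5I has rows (0, 7, 6); (5, 2, 4); (7, 3, 1)
w1 = Bv₀ = (46, 25, 22)
Bw1 = (307, 368, 419)
w1·Bw1 = 32540; w1·w1 = 3225; μ ≈ 32540/3225 = 10.0899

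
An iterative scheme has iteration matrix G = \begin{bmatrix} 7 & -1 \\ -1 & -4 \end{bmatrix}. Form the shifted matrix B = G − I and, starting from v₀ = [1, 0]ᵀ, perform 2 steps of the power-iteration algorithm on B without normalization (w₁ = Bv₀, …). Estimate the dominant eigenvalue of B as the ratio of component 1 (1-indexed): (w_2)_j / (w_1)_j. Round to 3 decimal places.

B = G − I has rows (6, -1); (-1, -5)
w1 = Bv₀ = (6·1 + (-1)·0; (-1)·1 + (-5)·0) = (6, -1)
w2 = Bw1 = (6·6 + (-1)·(-1); (-1)·6 + (-5)·(-1)) = (37, -1)
Ratio: 37/6 = 6.167

μ ≈ 6.167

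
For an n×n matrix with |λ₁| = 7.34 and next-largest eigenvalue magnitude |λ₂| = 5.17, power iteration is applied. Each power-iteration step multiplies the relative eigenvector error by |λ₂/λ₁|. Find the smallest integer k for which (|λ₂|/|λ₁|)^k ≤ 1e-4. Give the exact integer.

27

|λ₂/λ₁| = 5.17/7.34 = 0.70436
Need k ≥ ln(1e-4) / ln(0.70436) = -9.2103 / -0.3505 ≈ 26.280
Smallest integer k satisfying the bound: 27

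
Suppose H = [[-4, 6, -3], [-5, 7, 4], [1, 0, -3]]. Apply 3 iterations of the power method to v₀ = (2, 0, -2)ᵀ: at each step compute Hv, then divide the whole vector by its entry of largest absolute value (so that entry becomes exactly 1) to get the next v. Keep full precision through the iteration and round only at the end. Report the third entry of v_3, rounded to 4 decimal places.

Hv0 = (-2.00000, -18.00000, 8.00000); divide by -18.00000 → v1 = (0.11111, 1.00000, -0.44444)
Hv1 = (6.88889, 4.66667, 1.44444); divide by 6.88889 → v2 = (1.00000, 0.67742, 0.20968)
Hv2 = (-0.56452, 0.58065, 0.37097); divide by 0.58065 → v3 = (-0.97222, 1.00000, 0.63889)
Requested entry of v3: -46/-72 = 0.6389

0.6389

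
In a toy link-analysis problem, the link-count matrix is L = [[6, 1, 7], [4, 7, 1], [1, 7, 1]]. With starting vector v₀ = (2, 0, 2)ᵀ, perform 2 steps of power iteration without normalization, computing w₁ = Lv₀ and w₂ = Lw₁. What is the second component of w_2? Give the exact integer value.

w1 = Lv₀ = (26, 10, 4)
w2 = Lw1 = (194, 178, 100)
The requested component of w2 is 178.

178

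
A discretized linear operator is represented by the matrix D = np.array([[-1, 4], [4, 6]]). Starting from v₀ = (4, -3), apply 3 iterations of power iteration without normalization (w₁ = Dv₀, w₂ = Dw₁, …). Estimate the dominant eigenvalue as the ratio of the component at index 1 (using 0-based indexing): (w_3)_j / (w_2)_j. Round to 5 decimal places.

w1 = Dv₀ = (-16, -2)
w2 = Dw1 = (8, -76)
w3 = Dw2 = (-312, -424)
Ratio at component: -424 / -76 = 5.57895

λ ≈ 5.57895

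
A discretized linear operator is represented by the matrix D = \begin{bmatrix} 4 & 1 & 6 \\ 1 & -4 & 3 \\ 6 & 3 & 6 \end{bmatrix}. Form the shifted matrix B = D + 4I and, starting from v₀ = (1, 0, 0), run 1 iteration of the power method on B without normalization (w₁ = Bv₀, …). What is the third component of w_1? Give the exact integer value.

6

B = D + 4I has rows (8, 1, 6); (1, 0, 3); (6, 3, 10)
w1 = Bv₀ = (8, 1, 6)
Requested component of w1: 6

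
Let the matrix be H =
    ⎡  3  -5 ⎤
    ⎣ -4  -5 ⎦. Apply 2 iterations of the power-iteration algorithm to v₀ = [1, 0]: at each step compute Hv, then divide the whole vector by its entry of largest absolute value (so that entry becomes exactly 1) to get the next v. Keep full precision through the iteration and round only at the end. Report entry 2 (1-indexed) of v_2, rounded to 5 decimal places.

Hv0 = (3.000000, -4.000000); divide by -4.000000 → v1 = (-0.750000, 1.000000)
Hv1 = (-7.250000, -2.000000); divide by -7.250000 → v2 = (1.000000, 0.275862)
Requested entry of v2: 8/29 = 0.27586

0.27586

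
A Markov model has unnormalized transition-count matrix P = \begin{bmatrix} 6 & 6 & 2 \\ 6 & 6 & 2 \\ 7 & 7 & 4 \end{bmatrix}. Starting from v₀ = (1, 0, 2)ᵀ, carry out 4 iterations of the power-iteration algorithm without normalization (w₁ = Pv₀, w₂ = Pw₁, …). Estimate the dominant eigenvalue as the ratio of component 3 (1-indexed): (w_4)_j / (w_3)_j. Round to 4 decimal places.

λ ≈ 14.6207

w1 = Pv₀ = (6·1 + 6·0 + 2·2; 6·1 + 6·0 + 2·2; 7·1 + 7·0 + 4·2) = (10, 10, 15)
w2 = Pw1 = (6·10 + 6·10 + 2·15; 6·10 + 6·10 + 2·15; 7·10 + 7·10 + 4·15) = (150, 150, 200)
w3 = Pw2 = (2200, 2200, 2900)
w4 = Pw3 = (32200, 32200, 42400)
Ratio at component: 42400 / 2900 = 14.6207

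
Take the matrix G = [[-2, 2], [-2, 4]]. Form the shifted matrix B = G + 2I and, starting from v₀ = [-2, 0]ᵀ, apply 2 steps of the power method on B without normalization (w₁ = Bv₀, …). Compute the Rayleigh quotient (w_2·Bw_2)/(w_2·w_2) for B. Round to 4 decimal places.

5.4000

B = G + 2I has rows (0, 2); (-2, 6)
w1 = Bv₀ = (0, 4)
w2 = Bw1 = (8, 24)
Bw2 = (48, 128)
w2·Bw2 = 3456; w2·w2 = 640; μ ≈ 3456/640 = 5.4000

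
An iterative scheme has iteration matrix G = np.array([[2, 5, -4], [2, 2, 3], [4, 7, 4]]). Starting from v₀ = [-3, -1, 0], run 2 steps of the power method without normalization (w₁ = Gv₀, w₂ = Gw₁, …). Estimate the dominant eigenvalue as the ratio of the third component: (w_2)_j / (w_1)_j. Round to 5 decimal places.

w1 = Gv₀ = (2·(-3) + 5·(-1) + (-4)·0; 2·(-3) + 2·(-1) + 3·0; 4·(-3) + 7·(-1) + 4·0) = (-11, -8, -19)
w2 = Gw1 = (2·(-11) + 5·(-8) + (-4)·(-19); 2·(-11) + 2·(-8) + 3·(-19); 4·(-11) + 7·(-8) + 4·(-19)) = (14, -95, -176)
Ratio at component: -176 / -19 = 9.26316

λ ≈ 9.26316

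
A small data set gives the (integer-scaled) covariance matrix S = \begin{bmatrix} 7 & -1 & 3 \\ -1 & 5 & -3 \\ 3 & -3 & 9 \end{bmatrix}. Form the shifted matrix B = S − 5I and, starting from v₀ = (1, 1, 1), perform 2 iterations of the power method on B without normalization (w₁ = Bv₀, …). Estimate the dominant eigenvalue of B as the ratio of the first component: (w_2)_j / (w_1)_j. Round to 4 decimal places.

μ ≈ 6.0000

B = S − 5I has rows (2, -1, 3); (-1, 0, -3); (3, -3, 4)
w1 = Bv₀ = (4, -4, 4)
w2 = Bw1 = (24, -16, 40)
Ratio: 24/4 = 6.0000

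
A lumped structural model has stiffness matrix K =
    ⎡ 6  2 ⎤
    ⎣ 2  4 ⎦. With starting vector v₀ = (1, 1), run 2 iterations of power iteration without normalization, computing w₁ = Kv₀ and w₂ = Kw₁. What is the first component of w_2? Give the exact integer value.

w1 = Kv₀ = (8, 6)
w2 = Kw1 = (60, 40)
The requested component of w2 is 60.

60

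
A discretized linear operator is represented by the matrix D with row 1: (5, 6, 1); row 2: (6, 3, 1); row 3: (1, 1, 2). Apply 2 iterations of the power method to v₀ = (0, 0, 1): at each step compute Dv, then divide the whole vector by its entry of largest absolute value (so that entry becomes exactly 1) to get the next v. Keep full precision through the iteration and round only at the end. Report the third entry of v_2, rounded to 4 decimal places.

Dv0 = (1.00000, 1.00000, 2.00000); divide by 2.00000 → v1 = (0.50000, 0.50000, 1.00000)
Dv1 = (6.50000, 5.50000, 3.00000); divide by 6.50000 → v2 = (1.00000, 0.84615, 0.46154)
Requested entry of v2: 6/13 = 0.4615

0.4615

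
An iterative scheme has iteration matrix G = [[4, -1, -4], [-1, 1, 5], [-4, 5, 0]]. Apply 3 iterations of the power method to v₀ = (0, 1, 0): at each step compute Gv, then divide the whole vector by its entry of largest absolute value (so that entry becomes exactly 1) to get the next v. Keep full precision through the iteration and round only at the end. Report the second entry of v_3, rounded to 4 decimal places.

0.4128

Gv0 = (-1.00000, 1.00000, 5.00000); divide by 5.00000 → v1 = (-0.20000, 0.20000, 1.00000)
Gv1 = (-5.00000, 5.40000, 1.80000); divide by 5.40000 → v2 = (-0.92593, 1.00000, 0.33333)
Gv2 = (-6.03704, 3.59259, 8.70370); divide by 8.70370 → v3 = (-0.69362, 0.41277, 1.00000)
Requested entry of v3: 97/235 = 0.4128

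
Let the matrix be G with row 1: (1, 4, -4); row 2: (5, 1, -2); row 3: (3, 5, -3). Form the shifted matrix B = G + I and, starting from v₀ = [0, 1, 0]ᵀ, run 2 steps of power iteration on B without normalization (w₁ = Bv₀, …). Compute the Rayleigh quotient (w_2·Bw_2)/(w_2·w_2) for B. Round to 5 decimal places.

B = G + I has rows (2, 4, -4); (5, 2, -2); (3, 5, -2)
w1 = Bv₀ = (2·0 + 4·1 + (-4)·0; 5·0 + 2·1 + (-2)·0; 3·0 + 5·1 + (-2)·0) = (4, 2, 5)
w2 = Bw1 = (2·4 + 4·2 + (-4)·5; 5·4 + 2·2 + (-2)·5; 3·4 + 5·2 + (-2)·5) = (-4, 14, 12)
Bw2 = (0, -16, 34)
w2·Bw2 = 184; w2·w2 = 356; μ ≈ 184/356 = 0.51685

0.51685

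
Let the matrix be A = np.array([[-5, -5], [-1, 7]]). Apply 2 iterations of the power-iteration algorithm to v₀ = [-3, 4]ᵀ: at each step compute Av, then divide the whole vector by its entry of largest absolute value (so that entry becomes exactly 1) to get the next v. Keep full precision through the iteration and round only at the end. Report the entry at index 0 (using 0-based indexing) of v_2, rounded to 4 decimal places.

-0.5856

Av0 = (-5.00000, 31.00000); divide by 31.00000 → v1 = (-0.16129, 1.00000)
Av1 = (-4.19355, 7.16129); divide by 7.16129 → v2 = (-0.58559, 1.00000)
Requested entry of v2: -130/222 = -0.5856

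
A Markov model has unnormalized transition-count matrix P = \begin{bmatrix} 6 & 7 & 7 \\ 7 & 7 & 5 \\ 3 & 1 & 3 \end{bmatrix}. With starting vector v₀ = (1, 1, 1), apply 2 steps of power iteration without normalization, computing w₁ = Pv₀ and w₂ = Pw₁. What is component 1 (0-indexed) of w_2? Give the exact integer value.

308

w1 = Pv₀ = (6·1 + 7·1 + 7·1; 7·1 + 7·1 + 5·1; 3·1 + 1·1 + 3·1) = (20, 19, 7)
w2 = Pw1 = (6·20 + 7·19 + 7·7; 7·20 + 7·19 + 5·7; 3·20 + 1·19 + 3·7) = (302, 308, 100)
The requested component of w2 is 308.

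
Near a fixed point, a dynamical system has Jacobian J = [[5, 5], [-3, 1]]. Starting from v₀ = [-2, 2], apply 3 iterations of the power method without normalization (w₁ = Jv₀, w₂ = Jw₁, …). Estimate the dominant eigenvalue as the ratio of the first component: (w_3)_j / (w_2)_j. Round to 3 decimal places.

w1 = Jv₀ = (0, 8)
w2 = Jw1 = (40, 8)
w3 = Jw2 = (240, -112)
Ratio at component: 240 / 40 = 6.000

6.000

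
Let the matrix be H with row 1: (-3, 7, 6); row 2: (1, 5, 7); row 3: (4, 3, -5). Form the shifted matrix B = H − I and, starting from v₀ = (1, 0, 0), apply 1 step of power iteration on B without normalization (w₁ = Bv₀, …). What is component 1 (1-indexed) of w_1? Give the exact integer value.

B = H − I has rows (-4, 7, 6); (1, 4, 7); (4, 3, -6)
w1 = Bv₀ = ((-4)·1 + 7·0 + 6·0; 1·1 + 4·0 + 7·0; 4·1 + 3·0 + (-6)·0) = (-4, 1, 4)
Requested component of w1: -4

-4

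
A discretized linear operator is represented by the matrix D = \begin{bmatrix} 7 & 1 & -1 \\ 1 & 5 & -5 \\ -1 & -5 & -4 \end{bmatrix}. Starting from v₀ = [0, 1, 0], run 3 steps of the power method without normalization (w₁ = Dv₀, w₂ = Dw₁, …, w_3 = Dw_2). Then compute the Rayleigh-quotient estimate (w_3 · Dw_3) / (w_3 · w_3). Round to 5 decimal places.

7.45517

w1 = Dv₀ = (1, 5, -5)
w2 = Dw1 = (17, 51, -6)
w3 = Dw2 = (176, 302, -248)
Dw3 = (1782, 2926, -694)
w3·Dw3 = 176·1782 + 302·2926 + (-248)·(-694) = 1369396; w3·w3 = 176·176 + 302·302 + (-248)·(-248) = 183684
λ ≈ 1369396/183684 = 7.45517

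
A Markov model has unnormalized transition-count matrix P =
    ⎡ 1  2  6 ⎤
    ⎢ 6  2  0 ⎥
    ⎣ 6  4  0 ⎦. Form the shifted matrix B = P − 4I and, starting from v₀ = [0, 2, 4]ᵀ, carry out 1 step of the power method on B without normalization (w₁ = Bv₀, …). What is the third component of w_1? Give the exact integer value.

B = P − 4I has rows (-3, 2, 6); (6, -2, 0); (6, 4, -4)
w1 = Bv₀ = (28, -4, -8)
Requested component of w1: -8

-8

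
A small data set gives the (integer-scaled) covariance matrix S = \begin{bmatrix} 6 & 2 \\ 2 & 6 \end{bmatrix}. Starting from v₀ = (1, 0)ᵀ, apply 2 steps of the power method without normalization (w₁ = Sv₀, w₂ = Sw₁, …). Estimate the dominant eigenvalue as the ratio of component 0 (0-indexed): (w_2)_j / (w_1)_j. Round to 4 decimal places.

w1 = Sv₀ = (6·1 + 2·0; 2·1 + 6·0) = (6, 2)
w2 = Sw1 = (6·6 + 2·2; 2·6 + 6·2) = (40, 24)
Ratio at component: 40 / 6 = 6.6667

λ ≈ 6.6667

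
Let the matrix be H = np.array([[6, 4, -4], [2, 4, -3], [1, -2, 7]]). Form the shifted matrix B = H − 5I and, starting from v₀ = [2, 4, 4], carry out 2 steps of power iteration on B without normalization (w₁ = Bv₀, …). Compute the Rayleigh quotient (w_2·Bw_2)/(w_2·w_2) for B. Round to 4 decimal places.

μ ≈ 1.2094

B = H − 5I has rows (1, 4, -4); (2, -1, -3); (1, -2, 2)
w1 = Bv₀ = (1·2 + 4·4 + (-4)·4; 2·2 + (-1)·4 + (-3)·4; 1·2 + (-2)·4 + 2·4) = (2, -12, 2)
w2 = Bw1 = (1·2 + 4·(-12) + (-4)·2; 2·2 + (-1)·(-12) + (-3)·2; 1·2 + (-2)·(-12) + 2·2) = (-54, 10, 30)
Bw2 = (-134, -208, -14)
w2·Bw2 = 4736; w2·w2 = 3916; μ ≈ 4736/3916 = 1.2094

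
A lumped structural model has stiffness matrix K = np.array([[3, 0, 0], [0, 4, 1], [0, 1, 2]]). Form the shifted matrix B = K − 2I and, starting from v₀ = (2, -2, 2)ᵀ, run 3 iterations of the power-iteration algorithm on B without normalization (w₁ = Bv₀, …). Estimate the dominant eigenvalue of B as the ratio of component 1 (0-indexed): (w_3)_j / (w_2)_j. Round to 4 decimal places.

2.3333

B = K − 2I has rows (1, 0, 0); (0, 2, 1); (0, 1, 0)
w1 = Bv₀ = (2, -2, -2)
w2 = Bw1 = (2, -6, -2)
w3 = Bw2 = (2, -14, -6)
Ratio: -14/-6 = 2.3333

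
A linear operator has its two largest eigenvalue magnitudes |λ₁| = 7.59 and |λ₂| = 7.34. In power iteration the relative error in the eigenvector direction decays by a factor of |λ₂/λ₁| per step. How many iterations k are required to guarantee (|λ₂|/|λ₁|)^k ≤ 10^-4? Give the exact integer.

275

|λ₂/λ₁| = 7.34/7.59 = 0.96706
Need k ≥ ln(10^-4) / ln(0.96706) = -9.2103 / -0.0335 ≈ 274.995
Smallest integer k satisfying the bound: 275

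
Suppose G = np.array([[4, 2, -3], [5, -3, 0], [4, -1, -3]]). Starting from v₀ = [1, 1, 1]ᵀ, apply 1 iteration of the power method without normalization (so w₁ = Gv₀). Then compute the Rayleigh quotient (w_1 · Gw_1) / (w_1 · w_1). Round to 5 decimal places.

w1 = Gv₀ = (4·1 + 2·1 + (-3)·1; 5·1 + (-3)·1 + 0·1; 4·1 + (-1)·1 + (-3)·1) = (3, 2, 0)
Gw1 = (16, 9, 10)
w1·Gw1 = 3·16 + 2·9 + 0·10 = 66; w1·w1 = 3·3 + 2·2 + 0·0 = 13
λ ≈ 66/13 = 5.07692

5.07692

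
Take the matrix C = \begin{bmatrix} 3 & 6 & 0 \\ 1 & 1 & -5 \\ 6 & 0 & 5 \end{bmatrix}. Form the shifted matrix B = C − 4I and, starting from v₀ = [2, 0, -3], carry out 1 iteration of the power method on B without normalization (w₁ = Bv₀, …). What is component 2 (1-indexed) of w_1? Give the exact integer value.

B = C − 4I has rows (-1, 6, 0); (1, -3, -5); (6, 0, 1)
w1 = Bv₀ = ((-1)·2 + 6·0 + 0·(-3); 1·2 + (-3)·0 + (-5)·(-3); 6·2 + 0·0 + 1·(-3)) = (-2, 17, 9)
Requested component of w1: 17

17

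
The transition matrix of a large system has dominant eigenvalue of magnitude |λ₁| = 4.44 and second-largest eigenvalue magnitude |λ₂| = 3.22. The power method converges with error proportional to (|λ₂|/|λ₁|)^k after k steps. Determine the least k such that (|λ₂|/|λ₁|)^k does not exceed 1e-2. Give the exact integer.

15

|λ₂/λ₁| = 3.22/4.44 = 0.72523
Need k ≥ ln(1e-2) / ln(0.72523) = -4.6052 / -0.3213 ≈ 14.334
Smallest integer k satisfying the bound: 15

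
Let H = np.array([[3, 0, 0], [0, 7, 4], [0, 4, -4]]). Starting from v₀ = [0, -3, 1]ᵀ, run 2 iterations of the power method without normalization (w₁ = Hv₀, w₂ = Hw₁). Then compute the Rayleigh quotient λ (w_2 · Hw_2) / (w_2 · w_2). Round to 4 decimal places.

w1 = Hv₀ = (3·0 + 0·(-3) + 0·1; 0·0 + 7·(-3) + 4·1; 0·0 + 4·(-3) + (-4)·1) = (0, -17, -16)
w2 = Hw1 = (3·0 + 0·(-17) + 0·(-16); 0·0 + 7·(-17) + 4·(-16); 0·0 + 4·(-17) + (-4)·(-16)) = (0, -183, -4)
Hw2 = (0, -1297, -716)
w2·Hw2 = 0·0 + (-183)·(-1297) + (-4)·(-716) = 240215; w2·w2 = 0·0 + (-183)·(-183) + (-4)·(-4) = 33505
λ ≈ 240215/33505 = 7.1695

λ ≈ 7.1695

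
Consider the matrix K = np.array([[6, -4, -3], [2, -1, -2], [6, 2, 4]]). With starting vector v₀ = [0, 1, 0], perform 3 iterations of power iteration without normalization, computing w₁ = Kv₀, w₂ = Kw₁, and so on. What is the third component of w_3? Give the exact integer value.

w1 = Kv₀ = (-4, -1, 2)
w2 = Kw1 = (-26, -11, -18)
w3 = Kw2 = (-58, -5, -250)
The requested component of w3 is -250.

-250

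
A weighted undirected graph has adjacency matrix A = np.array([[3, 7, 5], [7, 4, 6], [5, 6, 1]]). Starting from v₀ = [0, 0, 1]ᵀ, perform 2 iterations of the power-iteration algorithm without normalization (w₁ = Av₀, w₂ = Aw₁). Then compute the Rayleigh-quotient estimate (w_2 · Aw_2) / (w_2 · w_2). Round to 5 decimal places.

w1 = Av₀ = (3·0 + 7·0 + 5·1; 7·0 + 4·0 + 6·1; 5·0 + 6·0 + 1·1) = (5, 6, 1)
w2 = Aw1 = (3·5 + 7·6 + 5·1; 7·5 + 4·6 + 6·1; 5·5 + 6·6 + 1·1) = (62, 65, 62)
Aw2 = (951, 1066, 762)
w2·Aw2 = 62·951 + 65·1066 + 62·762 = 175496; w2·w2 = 62·62 + 65·65 + 62·62 = 11913
λ ≈ 175496/11913 = 14.73147

14.73147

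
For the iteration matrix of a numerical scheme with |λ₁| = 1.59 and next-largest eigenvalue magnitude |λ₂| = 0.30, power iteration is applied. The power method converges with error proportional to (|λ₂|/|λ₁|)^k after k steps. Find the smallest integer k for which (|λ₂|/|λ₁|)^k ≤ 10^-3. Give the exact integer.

5

|λ₂/λ₁| = 0.30/1.59 = 0.18868
Need k ≥ ln(10^-3) / ln(0.18868) = -6.9078 / -1.6677 ≈ 4.142
Smallest integer k satisfying the bound: 5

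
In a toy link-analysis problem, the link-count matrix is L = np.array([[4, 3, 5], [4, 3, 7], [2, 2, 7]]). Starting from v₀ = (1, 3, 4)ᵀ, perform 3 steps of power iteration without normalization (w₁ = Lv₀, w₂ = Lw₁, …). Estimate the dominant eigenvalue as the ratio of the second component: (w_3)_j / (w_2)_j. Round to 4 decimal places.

w1 = Lv₀ = (4·1 + 3·3 + 5·4; 4·1 + 3·3 + 7·4; 2·1 + 2·3 + 7·4) = (33, 41, 36)
w2 = Lw1 = (4·33 + 3·41 + 5·36; 4·33 + 3·41 + 7·36; 2·33 + 2·41 + 7·36) = (435, 507, 400)
w3 = Lw2 = (5261, 6061, 4684)
Ratio at component: 6061 / 507 = 11.9546

11.9546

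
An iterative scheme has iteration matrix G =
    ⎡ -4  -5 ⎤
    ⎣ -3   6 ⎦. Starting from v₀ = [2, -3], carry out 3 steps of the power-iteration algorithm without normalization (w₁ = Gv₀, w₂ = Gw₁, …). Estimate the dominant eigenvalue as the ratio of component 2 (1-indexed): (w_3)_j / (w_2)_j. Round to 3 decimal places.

λ ≈ 7.673

w1 = Gv₀ = (7, -24)
w2 = Gw1 = (92, -165)
w3 = Gw2 = (457, -1266)
Ratio at component: -1266 / -165 = 7.673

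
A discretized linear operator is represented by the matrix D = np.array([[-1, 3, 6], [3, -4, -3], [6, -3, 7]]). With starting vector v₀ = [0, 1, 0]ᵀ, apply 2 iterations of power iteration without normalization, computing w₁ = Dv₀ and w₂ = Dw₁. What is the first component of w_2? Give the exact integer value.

-33

w1 = Dv₀ = (3, -4, -3)
w2 = Dw1 = (-33, 34, 9)
The requested component of w2 is -33.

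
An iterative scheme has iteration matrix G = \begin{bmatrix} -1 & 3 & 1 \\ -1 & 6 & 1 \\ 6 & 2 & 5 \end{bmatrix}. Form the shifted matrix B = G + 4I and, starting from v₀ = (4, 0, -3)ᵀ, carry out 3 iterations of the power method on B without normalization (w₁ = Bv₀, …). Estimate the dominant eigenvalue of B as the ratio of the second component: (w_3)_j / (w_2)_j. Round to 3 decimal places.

B = G + 4I has rows (3, 3, 1); (-1, 10, 1); (6, 2, 9)
w1 = Bv₀ = (9, -7, -3)
w2 = Bw1 = (3, -82, 13)
w3 = Bw2 = (-224, -810, -29)
Ratio: -810/-82 = 9.878

μ ≈ 9.878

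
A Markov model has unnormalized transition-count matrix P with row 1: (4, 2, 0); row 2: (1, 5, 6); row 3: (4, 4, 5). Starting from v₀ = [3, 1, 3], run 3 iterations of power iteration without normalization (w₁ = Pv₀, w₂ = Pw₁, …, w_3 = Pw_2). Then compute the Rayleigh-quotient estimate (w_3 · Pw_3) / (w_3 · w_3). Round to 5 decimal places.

w1 = Pv₀ = (14, 26, 31)
w2 = Pw1 = (108, 330, 315)
w3 = Pw2 = (1092, 3648, 3327)
Pw3 = (11664, 39294, 35595)
w3·Pw3 = 1092·11664 + 3648·39294 + 3327·35595 = 274506165; w3·w3 = 1092·1092 + 3648·3648 + 3327·3327 = 25569297
λ ≈ 274506165/25569297 = 10.73577

λ ≈ 10.73577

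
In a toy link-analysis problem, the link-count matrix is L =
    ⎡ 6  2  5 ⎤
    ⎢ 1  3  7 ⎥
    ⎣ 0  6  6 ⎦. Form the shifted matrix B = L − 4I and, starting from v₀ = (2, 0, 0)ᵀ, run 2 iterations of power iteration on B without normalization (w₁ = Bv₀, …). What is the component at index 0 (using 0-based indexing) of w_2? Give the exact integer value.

12

B = L − 4I has rows (2, 2, 5); (1, -1, 7); (0, 6, 2)
w1 = Bv₀ = (2·2 + 2·0 + 5·0; 1·2 + (-1)·0 + 7·0; 0·2 + 6·0 + 2·0) = (4, 2, 0)
w2 = Bw1 = (2·4 + 2·2 + 5·0; 1·4 + (-1)·2 + 7·0; 0·4 + 6·2 + 2·0) = (12, 2, 12)
Requested component of w2: 12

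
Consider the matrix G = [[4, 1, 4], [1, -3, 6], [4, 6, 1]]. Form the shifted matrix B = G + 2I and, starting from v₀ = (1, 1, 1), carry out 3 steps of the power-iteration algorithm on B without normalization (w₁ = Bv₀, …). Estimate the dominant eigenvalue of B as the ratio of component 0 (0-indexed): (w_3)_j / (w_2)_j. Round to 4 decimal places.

10.5081

B = G + 2I has rows (6, 1, 4); (1, -1, 6); (4, 6, 3)
w1 = Bv₀ = (6·1 + 1·1 + 4·1; 1·1 + (-1)·1 + 6·1; 4·1 + 6·1 + 3·1) = (11, 6, 13)
w2 = Bw1 = (6·11 + 1·6 + 4·13; 1·11 + (-1)·6 + 6·13; 4·11 + 6·6 + 3·13) = (124, 83, 119)
w3 = Bw2 = (1303, 755, 1351)
Ratio: 1303/124 = 10.5081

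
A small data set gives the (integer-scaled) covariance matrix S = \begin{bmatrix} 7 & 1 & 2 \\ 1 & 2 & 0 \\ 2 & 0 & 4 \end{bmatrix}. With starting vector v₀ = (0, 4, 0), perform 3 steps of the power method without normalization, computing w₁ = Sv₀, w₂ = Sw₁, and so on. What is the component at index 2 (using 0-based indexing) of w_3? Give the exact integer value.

w1 = Sv₀ = (7·0 + 1·4 + 2·0; 1·0 + 2·4 + 0·0; 2·0 + 0·4 + 4·0) = (4, 8, 0)
w2 = Sw1 = (7·4 + 1·8 + 2·0; 1·4 + 2·8 + 0·0; 2·4 + 0·8 + 4·0) = (36, 20, 8)
w3 = Sw2 = (288, 76, 104)
The requested component of w3 is 104.

104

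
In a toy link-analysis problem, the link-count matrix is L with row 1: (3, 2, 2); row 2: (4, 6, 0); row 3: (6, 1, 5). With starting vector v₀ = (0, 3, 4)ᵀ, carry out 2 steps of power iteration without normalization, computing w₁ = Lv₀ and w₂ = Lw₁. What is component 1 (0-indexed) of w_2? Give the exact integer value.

w1 = Lv₀ = (3·0 + 2·3 + 2·4; 4·0 + 6·3 + 0·4; 6·0 + 1·3 + 5·4) = (14, 18, 23)
w2 = Lw1 = (3·14 + 2·18 + 2·23; 4·14 + 6·18 + 0·23; 6·14 + 1·18 + 5·23) = (124, 164, 217)
The requested component of w2 is 164.

164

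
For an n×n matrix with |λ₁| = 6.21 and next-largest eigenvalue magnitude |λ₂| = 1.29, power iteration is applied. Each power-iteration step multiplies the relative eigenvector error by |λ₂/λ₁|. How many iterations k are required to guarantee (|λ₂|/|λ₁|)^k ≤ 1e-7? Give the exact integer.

11

|λ₂/λ₁| = 1.29/6.21 = 0.20773
Need k ≥ ln(1e-7) / ln(0.20773) = -16.1181 / -1.5715 ≈ 10.256
Smallest integer k satisfying the bound: 11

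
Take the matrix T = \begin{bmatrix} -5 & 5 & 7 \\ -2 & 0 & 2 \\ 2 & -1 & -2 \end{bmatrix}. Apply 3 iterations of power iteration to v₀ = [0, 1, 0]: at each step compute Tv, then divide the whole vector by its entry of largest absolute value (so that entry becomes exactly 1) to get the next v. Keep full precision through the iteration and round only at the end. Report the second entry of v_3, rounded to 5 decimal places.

Tv0 = (5.000000, 0.000000, -1.000000); divide by 5.000000 → v1 = (1.000000, 0.000000, -0.200000)
Tv1 = (-6.400000, -2.400000, 2.400000); divide by -6.400000 → v2 = (1.000000, 0.375000, -0.375000)
Tv2 = (-5.750000, -2.750000, 2.375000); divide by -5.750000 → v3 = (1.000000, 0.478261, -0.413043)
Requested entry of v3: 88/184 = 0.47826

0.47826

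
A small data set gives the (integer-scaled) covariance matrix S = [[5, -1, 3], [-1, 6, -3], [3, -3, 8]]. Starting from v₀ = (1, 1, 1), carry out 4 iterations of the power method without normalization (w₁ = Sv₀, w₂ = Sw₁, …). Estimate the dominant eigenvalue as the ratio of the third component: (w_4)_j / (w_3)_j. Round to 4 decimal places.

11.3105

w1 = Sv₀ = (5·1 + (-1)·1 + 3·1; (-1)·1 + 6·1 + (-3)·1; 3·1 + (-3)·1 + 8·1) = (7, 2, 8)
w2 = Sw1 = (5·7 + (-1)·2 + 3·8; (-1)·7 + 6·2 + (-3)·8; 3·7 + (-3)·2 + 8·8) = (57, -19, 79)
w3 = Sw2 = (541, -408, 860)
w4 = Sw3 = (5693, -5569, 9727)
Ratio at component: 9727 / 860 = 11.3105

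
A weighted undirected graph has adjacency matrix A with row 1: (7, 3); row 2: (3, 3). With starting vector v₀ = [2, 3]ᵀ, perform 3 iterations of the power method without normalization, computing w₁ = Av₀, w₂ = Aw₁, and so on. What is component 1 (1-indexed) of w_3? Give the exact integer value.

1784

w1 = Av₀ = (23, 15)
w2 = Aw1 = (206, 114)
w3 = Aw2 = (1784, 960)
The requested component of w3 is 1784.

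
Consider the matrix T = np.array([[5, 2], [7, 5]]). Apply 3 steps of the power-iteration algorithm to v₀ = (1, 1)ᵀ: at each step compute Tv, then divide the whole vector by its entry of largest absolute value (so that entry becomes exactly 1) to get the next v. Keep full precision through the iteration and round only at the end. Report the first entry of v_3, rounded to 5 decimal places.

Tv0 = (7.000000, 12.000000); divide by 12.000000 → v1 = (0.583333, 1.000000)
Tv1 = (4.916667, 9.083333); divide by 9.083333 → v2 = (0.541284, 1.000000)
Tv2 = (4.706422, 8.788991); divide by 8.788991 → v3 = (0.535491, 1.000000)
Requested entry of v3: 513/958 = 0.53549

0.53549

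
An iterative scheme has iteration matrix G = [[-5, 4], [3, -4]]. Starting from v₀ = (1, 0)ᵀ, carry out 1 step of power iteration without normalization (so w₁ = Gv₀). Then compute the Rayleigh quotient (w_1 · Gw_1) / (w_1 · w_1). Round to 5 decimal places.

λ ≈ -7.82353

w1 = Gv₀ = (-5, 3)
Gw1 = (37, -27)
w1·Gw1 = (-5)·37 + 3·(-27) = -266; w1·w1 = (-5)·(-5) + 3·3 = 34
λ ≈ -266/34 = -7.82353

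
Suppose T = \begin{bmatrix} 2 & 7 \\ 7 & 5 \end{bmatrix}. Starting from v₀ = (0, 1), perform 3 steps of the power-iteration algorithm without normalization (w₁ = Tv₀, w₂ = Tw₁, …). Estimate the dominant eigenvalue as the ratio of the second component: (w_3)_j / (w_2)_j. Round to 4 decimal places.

λ ≈ 9.6351

w1 = Tv₀ = (2·0 + 7·1; 7·0 + 5·1) = (7, 5)
w2 = Tw1 = (2·7 + 7·5; 7·7 + 5·5) = (49, 74)
w3 = Tw2 = (616, 713)
Ratio at component: 713 / 74 = 9.6351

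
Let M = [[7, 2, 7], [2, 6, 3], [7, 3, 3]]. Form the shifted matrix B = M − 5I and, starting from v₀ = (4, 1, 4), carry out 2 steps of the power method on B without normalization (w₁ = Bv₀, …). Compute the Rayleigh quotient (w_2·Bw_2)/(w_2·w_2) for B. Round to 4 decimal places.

μ ≈ 8.6022

B = M − 5I has rows (2, 2, 7); (2, 1, 3); (7, 3, -2)
w1 = Bv₀ = (38, 21, 23)
w2 = Bw1 = (279, 166, 283)
Bw2 = (2871, 1573, 1885)
w2·Bw2 = 1595582; w2·w2 = 185486; μ ≈ 1595582/185486 = 8.6022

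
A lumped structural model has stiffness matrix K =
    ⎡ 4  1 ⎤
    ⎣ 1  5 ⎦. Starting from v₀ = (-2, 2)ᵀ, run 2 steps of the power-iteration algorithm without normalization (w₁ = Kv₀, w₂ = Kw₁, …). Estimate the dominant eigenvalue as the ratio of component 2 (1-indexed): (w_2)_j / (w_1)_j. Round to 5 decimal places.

4.25000

w1 = Kv₀ = (4·(-2) + 1·2; 1·(-2) + 5·2) = (-6, 8)
w2 = Kw1 = (4·(-6) + 1·8; 1·(-6) + 5·8) = (-16, 34)
Ratio at component: 34 / 8 = 4.25000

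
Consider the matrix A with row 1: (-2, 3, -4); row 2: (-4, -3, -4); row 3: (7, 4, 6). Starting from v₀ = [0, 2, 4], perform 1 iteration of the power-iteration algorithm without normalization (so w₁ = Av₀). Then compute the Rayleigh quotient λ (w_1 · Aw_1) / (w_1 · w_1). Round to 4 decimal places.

2.0597

w1 = Av₀ = ((-2)·0 + 3·2 + (-4)·4; (-4)·0 + (-3)·2 + (-4)·4; 7·0 + 4·2 + 6·4) = (-10, -22, 32)
Aw1 = (-174, -22, 34)
w1·Aw1 = (-10)·(-174) + (-22)·(-22) + 32·34 = 3312; w1·w1 = (-10)·(-10) + (-22)·(-22) + 32·32 = 1608
λ ≈ 3312/1608 = 2.0597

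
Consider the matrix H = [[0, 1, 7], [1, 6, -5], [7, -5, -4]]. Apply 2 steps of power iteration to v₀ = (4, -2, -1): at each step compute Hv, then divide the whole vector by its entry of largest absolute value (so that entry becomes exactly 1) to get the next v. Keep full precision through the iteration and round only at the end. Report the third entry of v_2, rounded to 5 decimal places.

Hv0 = (-9.000000, -3.000000, 42.000000); divide by 42.000000 → v1 = (-0.214286, -0.071429, 1.000000)
Hv1 = (6.928571, -5.642857, -5.142857); divide by 6.928571 → v2 = (1.000000, -0.814433, -0.742268)
Requested entry of v2: -216/291 = -0.74227

-0.74227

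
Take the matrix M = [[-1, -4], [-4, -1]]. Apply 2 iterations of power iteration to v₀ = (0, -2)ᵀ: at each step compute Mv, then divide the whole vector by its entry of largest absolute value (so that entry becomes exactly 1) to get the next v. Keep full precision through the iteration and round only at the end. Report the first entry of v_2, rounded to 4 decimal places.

0.4706

Mv0 = (8.00000, 2.00000); divide by 8.00000 → v1 = (1.00000, 0.25000)
Mv1 = (-2.00000, -4.25000); divide by -4.25000 → v2 = (0.47059, 1.00000)
Requested entry of v2: -16/-34 = 0.4706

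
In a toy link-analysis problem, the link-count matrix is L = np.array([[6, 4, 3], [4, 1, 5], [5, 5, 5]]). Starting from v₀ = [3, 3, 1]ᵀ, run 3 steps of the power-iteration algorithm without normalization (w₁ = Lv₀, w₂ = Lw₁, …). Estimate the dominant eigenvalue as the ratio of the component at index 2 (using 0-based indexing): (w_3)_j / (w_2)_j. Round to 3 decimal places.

w1 = Lv₀ = (33, 20, 35)
w2 = Lw1 = (383, 327, 440)
w3 = Lw2 = (4926, 4059, 5750)
Ratio at component: 5750 / 440 = 13.068

λ ≈ 13.068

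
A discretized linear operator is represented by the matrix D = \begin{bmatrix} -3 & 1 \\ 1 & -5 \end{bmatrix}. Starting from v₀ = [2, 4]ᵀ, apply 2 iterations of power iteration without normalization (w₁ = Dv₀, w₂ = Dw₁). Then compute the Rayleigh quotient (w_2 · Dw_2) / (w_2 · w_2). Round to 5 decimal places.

w1 = Dv₀ = ((-3)·2 + 1·4; 1·2 + (-5)·4) = (-2, -18)
w2 = Dw1 = ((-3)·(-2) + 1·(-18); 1·(-2) + (-5)·(-18)) = (-12, 88)
Dw2 = (124, -452)
w2·Dw2 = (-12)·124 + 88·(-452) = -41264; w2·w2 = (-12)·(-12) + 88·88 = 7888
λ ≈ -41264/7888 = -5.23124

-5.23124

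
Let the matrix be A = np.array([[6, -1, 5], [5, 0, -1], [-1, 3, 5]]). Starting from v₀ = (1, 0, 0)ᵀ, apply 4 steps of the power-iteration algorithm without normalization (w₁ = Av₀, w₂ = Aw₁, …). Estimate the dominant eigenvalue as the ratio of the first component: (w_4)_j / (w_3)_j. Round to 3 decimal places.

w1 = Av₀ = (6, 5, -1)
w2 = Aw1 = (26, 31, 4)
w3 = Aw2 = (145, 126, 87)
w4 = Aw3 = (1179, 638, 668)
Ratio at component: 1179 / 145 = 8.131

λ ≈ 8.131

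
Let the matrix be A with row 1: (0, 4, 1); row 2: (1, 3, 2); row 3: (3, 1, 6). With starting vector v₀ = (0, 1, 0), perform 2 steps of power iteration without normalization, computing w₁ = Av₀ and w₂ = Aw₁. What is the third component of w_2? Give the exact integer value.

21

w1 = Av₀ = (0·0 + 4·1 + 1·0; 1·0 + 3·1 + 2·0; 3·0 + 1·1 + 6·0) = (4, 3, 1)
w2 = Aw1 = (0·4 + 4·3 + 1·1; 1·4 + 3·3 + 2·1; 3·4 + 1·3 + 6·1) = (13, 15, 21)
The requested component of w2 is 21.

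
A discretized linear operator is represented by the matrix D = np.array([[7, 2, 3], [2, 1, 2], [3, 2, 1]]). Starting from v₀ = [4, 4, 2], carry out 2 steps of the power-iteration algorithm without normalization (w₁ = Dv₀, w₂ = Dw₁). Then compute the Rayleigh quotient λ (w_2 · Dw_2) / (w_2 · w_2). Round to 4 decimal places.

w1 = Dv₀ = (7·4 + 2·4 + 3·2; 2·4 + 1·4 + 2·2; 3·4 + 2·4 + 1·2) = (42, 16, 22)
w2 = Dw1 = (7·42 + 2·16 + 3·22; 2·42 + 1·16 + 2·22; 3·42 + 2·16 + 1·22) = (392, 144, 180)
Dw2 = (3572, 1288, 1644)
w2·Dw2 = 392·3572 + 144·1288 + 180·1644 = 1881616; w2·w2 = 392·392 + 144·144 + 180·180 = 206800
λ ≈ 1881616/206800 = 9.0987

9.0987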